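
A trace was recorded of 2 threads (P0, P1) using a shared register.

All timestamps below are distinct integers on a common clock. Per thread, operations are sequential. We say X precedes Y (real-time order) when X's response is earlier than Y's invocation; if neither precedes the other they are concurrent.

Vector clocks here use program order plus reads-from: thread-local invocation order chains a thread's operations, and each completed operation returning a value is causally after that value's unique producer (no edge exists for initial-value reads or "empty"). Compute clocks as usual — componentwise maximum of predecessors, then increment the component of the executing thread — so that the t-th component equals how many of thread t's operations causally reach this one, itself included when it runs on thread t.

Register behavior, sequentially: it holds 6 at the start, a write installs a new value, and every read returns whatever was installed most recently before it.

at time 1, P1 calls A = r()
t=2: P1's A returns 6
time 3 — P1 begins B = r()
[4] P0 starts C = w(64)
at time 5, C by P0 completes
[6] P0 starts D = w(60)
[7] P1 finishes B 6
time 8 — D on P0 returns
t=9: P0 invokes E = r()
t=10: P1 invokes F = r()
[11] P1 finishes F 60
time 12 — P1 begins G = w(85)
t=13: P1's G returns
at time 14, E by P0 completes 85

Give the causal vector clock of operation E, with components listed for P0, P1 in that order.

(3, 4)

invoked at 1, A has no predecessors; its own P1 bump gives (0, 1)
invoked at 4, C has no predecessors; its own P0 bump gives (1, 0)
B, invoked 3, takes VC(A)=(0, 1) under max, adds 1 for P1 → (0, 2)
D, invoked 6, takes VC(C)=(1, 0) under max, adds 1 for P0 → (2, 0)
F, invoked 10, takes VC(B)=(0, 2), VC(D)=(2, 0) under max, adds 1 for P1 → (2, 3)
G, invoked 12, takes VC(F)=(2, 3) under max, adds 1 for P1 → (2, 4)
E, invoked 9, takes VC(D)=(2, 0), VC(G)=(2, 4) under max, adds 1 for P0 → (3, 4)
target: VC(E) = (3, 4)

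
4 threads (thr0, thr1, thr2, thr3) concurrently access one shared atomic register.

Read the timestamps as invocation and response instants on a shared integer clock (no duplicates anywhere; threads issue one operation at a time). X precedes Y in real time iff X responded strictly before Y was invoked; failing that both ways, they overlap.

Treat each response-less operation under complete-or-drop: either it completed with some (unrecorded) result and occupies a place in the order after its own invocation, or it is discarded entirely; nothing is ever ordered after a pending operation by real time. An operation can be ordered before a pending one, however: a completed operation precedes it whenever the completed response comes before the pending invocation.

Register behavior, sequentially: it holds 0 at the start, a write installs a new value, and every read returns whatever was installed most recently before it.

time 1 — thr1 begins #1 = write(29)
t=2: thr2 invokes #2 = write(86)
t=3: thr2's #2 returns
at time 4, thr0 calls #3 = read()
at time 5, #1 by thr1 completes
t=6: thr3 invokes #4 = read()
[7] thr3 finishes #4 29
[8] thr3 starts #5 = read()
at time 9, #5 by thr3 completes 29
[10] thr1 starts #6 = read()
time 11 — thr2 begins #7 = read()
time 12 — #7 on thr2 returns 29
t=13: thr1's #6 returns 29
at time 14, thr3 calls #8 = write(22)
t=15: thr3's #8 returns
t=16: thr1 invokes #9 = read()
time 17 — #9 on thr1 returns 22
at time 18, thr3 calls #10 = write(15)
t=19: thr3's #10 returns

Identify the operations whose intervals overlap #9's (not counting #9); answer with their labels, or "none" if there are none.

#9 spans [16,17]; an op avoiding the whole window 16..17 is ordered, any other is concurrent
#1 [1,5]: before
#2 [2,3]: before
#3 [4,…): concurrent
#4 [6,7]: before
#5 [8,9]: before
#6 [10,13]: before
#7 [11,12]: before
#8 [14,15]: before
#10 [18,19]: after

#3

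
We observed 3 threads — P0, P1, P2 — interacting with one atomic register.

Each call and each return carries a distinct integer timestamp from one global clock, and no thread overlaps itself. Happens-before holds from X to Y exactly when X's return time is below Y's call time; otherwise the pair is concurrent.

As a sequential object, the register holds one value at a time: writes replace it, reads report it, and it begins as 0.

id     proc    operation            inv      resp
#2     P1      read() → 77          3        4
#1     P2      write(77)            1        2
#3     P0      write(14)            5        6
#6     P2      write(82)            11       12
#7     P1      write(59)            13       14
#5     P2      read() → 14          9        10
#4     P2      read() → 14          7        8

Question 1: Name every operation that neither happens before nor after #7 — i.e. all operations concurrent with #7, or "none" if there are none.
none

#7 spans [13,14]: anything still running between times 13 and 14 counts as concurrent
#1 [1,2]: before
#2 [3,4]: before
#3 [5,6]: before
#4 [7,8]: before
#5 [9,10]: before
#6 [11,12]: before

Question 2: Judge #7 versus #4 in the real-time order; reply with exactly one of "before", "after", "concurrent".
after

#7 spans [13,14], #4 spans [7,8]
resp(#4)=8 < inv(#7)=13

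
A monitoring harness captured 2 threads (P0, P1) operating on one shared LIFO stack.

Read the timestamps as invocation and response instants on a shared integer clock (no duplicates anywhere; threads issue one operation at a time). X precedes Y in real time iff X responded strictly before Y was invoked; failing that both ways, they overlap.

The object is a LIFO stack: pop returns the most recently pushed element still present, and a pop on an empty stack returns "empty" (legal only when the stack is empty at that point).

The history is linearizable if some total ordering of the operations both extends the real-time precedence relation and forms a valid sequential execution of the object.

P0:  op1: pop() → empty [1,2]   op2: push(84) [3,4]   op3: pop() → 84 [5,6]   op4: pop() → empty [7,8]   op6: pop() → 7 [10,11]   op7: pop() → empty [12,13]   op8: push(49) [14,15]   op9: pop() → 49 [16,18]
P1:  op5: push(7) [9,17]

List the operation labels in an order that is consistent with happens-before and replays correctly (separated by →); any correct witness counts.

op1 → op2 → op3 → op4 → op5 → op6 → op7 → op8 → op9

after step 1 (op1 pop() → empty): stack <>
after step 2 (op2 push(84)): stack <84>
after step 3 (op3 pop() → 84): stack <>
after step 4 (op4 pop() → empty): stack <>
after step 5 (op5 push(7)): stack <7>
after step 6 (op6 pop() → 7): stack <>
after step 7 (op7 pop() → empty): stack <>
after step 8 (op8 push(49)): stack <49>
after step 9 (op9 pop() → 49): stack <>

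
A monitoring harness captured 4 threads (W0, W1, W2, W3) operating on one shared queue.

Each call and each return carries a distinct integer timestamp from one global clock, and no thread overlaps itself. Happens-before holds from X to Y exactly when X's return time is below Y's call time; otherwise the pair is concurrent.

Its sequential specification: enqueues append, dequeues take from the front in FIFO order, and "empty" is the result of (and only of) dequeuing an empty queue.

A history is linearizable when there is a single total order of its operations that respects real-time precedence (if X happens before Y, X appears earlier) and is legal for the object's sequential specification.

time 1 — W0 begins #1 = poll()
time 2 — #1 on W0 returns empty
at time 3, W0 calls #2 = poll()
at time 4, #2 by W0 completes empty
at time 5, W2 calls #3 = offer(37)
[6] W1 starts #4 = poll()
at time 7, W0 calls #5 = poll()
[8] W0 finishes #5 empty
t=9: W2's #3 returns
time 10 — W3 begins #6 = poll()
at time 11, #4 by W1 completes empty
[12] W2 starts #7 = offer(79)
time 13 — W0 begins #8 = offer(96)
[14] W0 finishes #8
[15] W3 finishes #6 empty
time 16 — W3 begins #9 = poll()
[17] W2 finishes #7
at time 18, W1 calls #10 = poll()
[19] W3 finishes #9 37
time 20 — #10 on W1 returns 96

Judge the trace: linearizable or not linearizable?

the violation lands at event 15, #6's response at time 15: events 1..14 linearize, events 1..15 do not
real-time-consistent orders of the 7 completed operations: 14 — all fail the queue replay
no escape via the 1 pending operation (#7): every completion choice fails
e.g. #1, #2, #3, #4, #5, #6, #8 (pending dropped): illegal at step 4, since #4 poll() → empty cannot apply there
e.g. #1, #2, #3, #4, #5, #8, #6 (pending dropped): illegal at step 4, since #4 poll() → empty cannot apply there

not linearizable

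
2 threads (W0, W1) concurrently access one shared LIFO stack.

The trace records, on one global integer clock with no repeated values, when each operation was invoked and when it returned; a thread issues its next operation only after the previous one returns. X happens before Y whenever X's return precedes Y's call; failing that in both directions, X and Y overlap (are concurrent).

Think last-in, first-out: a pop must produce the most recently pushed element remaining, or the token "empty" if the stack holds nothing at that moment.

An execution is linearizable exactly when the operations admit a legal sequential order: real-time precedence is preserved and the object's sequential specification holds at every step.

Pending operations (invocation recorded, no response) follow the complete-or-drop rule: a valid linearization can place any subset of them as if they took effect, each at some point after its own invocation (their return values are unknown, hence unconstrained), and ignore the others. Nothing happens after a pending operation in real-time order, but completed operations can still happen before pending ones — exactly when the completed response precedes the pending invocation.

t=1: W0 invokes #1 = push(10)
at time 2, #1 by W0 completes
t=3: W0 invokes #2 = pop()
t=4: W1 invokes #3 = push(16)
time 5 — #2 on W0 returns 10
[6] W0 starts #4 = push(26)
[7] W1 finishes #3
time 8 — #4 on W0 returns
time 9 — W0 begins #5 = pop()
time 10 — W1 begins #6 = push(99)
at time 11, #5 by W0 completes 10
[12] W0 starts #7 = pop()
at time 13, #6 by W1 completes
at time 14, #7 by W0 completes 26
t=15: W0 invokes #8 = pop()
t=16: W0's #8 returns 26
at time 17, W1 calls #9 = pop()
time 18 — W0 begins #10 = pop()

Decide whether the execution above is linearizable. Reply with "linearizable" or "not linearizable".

not linearizable

prefix check: 1..10 passes, 1..11 fails once #5's time-11 response joins
checked exhaustively: 3 real-time-consistent orders of 5 completed operations, zero legal LIFO stack replays
no escape via the 1 pending operation (#6): every completion choice fails
sample order #1, #2, #3, #4, #5 (pending dropped) stalls at step 5 — #5 pop() → 10 has no legal effect
sample order #1, #2, #4, #3, #5 (pending dropped) stalls at step 5 — #5 pop() → 10 has no legal effect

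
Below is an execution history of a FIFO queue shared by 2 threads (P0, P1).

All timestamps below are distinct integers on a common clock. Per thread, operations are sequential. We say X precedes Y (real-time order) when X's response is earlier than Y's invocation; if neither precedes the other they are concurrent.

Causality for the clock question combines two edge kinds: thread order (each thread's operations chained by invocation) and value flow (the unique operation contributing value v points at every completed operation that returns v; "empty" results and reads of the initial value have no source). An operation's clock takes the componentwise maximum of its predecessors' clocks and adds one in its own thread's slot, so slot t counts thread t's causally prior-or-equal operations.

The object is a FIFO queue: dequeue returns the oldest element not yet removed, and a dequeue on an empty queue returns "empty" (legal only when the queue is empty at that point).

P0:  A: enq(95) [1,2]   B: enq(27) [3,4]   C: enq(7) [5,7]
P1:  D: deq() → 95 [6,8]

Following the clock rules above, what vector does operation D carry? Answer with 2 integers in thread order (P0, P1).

A, invoked 1, has no incoming edges; only P0's bump applies → (1, 0)
merge at D (invoked 6): VC(A)=(1, 0), own-thread bump on P1 → (1, 1)
merge at B (invoked 3): VC(A)=(1, 0), own-thread bump on P0 → (2, 0)
merge at C (invoked 5): VC(B)=(2, 0), own-thread bump on P0 → (3, 0)
target: VC(D) = (1, 1)

(1, 1)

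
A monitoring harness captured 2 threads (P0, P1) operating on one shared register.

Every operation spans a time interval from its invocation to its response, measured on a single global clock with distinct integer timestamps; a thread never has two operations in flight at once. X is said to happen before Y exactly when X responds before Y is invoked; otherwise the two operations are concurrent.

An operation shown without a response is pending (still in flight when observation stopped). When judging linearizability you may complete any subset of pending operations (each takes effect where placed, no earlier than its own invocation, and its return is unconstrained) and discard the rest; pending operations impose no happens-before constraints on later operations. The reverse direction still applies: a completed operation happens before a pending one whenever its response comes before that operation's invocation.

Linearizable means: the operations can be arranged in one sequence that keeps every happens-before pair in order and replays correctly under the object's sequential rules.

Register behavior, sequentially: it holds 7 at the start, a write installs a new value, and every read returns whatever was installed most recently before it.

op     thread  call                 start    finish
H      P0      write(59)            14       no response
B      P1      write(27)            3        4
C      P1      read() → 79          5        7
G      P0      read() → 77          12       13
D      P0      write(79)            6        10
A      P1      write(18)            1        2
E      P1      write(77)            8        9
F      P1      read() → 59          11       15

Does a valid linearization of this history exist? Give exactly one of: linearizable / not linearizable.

a witness: A, B, D, C, E, G, H, F
1. A write(18), leaving value 18
2. B write(27), leaving value 27
3. D write(79), leaving value 79
4. C read() → 79, leaving value 79
5. E write(77), leaving value 77
6. G read() → 77, leaving value 77
7. H write(59) (pending, included), leaving value 59
8. F read() → 59, leaving value 59

linearizable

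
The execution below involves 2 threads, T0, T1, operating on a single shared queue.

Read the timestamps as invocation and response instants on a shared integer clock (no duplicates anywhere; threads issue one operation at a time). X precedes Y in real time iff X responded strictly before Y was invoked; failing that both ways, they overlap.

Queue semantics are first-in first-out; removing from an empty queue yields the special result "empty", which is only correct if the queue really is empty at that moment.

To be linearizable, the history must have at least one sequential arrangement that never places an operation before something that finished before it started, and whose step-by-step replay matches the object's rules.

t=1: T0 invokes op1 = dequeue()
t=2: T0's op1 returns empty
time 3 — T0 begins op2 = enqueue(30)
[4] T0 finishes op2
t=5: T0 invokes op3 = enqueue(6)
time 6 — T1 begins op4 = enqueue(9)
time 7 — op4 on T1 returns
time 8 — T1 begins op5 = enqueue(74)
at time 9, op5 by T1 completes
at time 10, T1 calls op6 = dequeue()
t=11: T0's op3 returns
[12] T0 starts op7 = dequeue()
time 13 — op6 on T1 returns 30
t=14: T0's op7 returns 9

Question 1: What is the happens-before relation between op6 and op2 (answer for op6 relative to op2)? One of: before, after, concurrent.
after

op6 spans [10,13], op2 spans [3,4]
resp(op2)=4 < inv(op6)=10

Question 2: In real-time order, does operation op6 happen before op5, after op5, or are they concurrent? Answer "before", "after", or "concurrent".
after

op6 spans [10,13], op5 spans [8,9]
resp(op5)=9 < inv(op6)=10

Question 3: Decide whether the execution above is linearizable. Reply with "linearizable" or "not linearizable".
linearizable

a witness: op1, op2, op4, op3, op5, op6, op7
after step 1 (op1 dequeue() → empty): queue <>
after step 2 (op2 enqueue(30)): queue <30>
after step 3 (op4 enqueue(9)): queue <30,9>
after step 4 (op3 enqueue(6)): queue <30,9,6>
after step 5 (op5 enqueue(74)): queue <30,9,6,74>
after step 6 (op6 dequeue() → 30): queue <9,6,74>
after step 7 (op7 dequeue() → 9): queue <6,74>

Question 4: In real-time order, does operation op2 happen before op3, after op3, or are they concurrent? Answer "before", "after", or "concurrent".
before

op2 spans [3,4], op3 spans [5,11]
resp(op2)=4 < inv(op3)=5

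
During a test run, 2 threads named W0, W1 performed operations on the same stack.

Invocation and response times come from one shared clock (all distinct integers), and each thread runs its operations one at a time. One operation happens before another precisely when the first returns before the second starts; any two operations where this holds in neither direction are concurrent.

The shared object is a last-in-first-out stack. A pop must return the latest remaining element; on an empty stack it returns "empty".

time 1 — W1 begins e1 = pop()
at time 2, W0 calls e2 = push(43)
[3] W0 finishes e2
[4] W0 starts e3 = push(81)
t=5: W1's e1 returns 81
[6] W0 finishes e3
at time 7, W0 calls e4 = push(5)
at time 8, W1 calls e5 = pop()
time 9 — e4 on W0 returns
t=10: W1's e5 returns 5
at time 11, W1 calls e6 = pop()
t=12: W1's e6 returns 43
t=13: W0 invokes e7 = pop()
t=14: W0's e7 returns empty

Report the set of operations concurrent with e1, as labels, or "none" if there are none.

e2, e3

overlap test against e1 [1,5]: concurrent iff the interval meets 1..5
e2 [2,3]: concurrent
e3 [4,6]: concurrent
e4 [7,9]: after
e5 [8,10]: after
e6 [11,12]: after
e7 [13,14]: after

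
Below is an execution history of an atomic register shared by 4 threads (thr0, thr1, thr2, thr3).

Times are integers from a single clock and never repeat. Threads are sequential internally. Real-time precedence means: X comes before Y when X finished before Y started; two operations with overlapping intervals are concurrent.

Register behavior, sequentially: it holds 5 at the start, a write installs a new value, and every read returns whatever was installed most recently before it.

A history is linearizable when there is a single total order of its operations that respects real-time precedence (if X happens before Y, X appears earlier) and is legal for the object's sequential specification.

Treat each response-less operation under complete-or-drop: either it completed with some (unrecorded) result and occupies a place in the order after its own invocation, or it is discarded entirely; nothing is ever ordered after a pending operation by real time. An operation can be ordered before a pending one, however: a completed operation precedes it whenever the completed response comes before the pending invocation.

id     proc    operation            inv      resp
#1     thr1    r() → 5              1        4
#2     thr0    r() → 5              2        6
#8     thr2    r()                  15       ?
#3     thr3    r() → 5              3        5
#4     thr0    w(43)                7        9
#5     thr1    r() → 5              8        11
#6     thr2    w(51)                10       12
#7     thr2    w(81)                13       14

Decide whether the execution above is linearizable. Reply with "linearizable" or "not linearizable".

linearizable

witness order: #1, #2, #3, #5, #4, #6, #7
step 1: #1 r() → 5 — value 5
step 2: #2 r() → 5 — value 5
step 3: #3 r() → 5 — value 5
step 4: #5 r() → 5 — value 5
step 5: #4 w(43) — value 43
step 6: #6 w(51) — value 51
step 7: #7 w(81) — value 81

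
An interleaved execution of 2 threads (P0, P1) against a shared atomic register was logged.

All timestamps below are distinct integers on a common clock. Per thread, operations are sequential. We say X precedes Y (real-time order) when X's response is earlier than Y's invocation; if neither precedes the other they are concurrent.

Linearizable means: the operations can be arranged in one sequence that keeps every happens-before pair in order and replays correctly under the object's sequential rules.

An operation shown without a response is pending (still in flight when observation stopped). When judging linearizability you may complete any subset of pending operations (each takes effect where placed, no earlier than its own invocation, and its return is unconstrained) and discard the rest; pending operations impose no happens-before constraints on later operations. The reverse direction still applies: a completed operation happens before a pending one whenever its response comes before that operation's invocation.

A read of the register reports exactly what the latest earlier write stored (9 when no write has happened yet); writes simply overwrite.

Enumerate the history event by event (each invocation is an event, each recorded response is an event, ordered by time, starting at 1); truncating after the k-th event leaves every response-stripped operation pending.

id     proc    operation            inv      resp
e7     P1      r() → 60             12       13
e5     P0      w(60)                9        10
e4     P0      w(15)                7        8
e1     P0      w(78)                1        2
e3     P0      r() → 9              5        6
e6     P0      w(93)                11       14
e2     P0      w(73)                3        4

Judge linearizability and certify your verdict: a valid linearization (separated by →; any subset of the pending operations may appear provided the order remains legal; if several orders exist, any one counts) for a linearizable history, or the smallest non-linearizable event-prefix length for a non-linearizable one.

the violation lands at event 6, e3's response at time 6: events 1..5 linearize, events 1..6 do not
the sole real-time-consistent order of 3 completed operations fails the atomic register replay
e.g. e1, e2, e3: illegal at step 3, since e3 r() → 9 cannot apply there

not linearizable — minimal violating prefix: 6 events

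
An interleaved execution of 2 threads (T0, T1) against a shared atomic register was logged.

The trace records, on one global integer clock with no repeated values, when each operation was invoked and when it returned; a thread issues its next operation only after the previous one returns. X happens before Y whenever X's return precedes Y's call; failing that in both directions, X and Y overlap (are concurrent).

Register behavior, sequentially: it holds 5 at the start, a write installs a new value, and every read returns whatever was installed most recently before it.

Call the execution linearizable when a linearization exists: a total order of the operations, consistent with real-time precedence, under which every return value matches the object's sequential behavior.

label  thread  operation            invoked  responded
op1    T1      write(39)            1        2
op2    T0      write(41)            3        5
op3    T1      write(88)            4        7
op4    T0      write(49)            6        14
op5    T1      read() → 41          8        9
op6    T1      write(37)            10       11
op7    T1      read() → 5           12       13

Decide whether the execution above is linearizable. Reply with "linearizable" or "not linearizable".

events 1..12 are fine; event 13 — the response of op7 at time 13 — makes the prefix non-linearizable
no legal order exists: 2 real-time-consistent candidates over 6 completed atomic register operations, all rejected
including or dropping the 1 pending operation (op4) in any combination fails
one such order, op1, op2, op3, op5, op6, op7 (pending dropped), breaks at step 4 where op5 read() → 41 is illegal
one such order, op1, op3, op2, op5, op6, op7 (pending dropped), breaks at step 6 where op7 read() → 5 is illegal

not linearizable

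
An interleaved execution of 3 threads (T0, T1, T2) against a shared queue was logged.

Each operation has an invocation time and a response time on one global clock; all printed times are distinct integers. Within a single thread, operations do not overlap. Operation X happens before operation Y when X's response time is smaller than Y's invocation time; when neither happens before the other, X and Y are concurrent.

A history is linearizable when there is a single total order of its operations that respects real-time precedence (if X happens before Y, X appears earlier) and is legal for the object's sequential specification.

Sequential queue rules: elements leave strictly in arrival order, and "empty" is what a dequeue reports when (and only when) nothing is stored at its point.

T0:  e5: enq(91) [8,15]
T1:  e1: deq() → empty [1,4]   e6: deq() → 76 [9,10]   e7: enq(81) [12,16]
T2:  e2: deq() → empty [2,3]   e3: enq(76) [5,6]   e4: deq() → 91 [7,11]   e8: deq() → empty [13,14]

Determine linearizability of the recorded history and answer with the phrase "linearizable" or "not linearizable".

one valid linearization: e1, e2, e3, e5, e6, e4, e8, e7
after step 1 (e1 deq() → empty): queue <>
after step 2 (e2 deq() → empty): queue <>
after step 3 (e3 enq(76)): queue <76>
after step 4 (e5 enq(91)): queue <76,91>
after step 5 (e6 deq() → 76): queue <91>
after step 6 (e4 deq() → 91): queue <>
after step 7 (e8 deq() → empty): queue <>
after step 8 (e7 enq(81)): queue <81>

linearizable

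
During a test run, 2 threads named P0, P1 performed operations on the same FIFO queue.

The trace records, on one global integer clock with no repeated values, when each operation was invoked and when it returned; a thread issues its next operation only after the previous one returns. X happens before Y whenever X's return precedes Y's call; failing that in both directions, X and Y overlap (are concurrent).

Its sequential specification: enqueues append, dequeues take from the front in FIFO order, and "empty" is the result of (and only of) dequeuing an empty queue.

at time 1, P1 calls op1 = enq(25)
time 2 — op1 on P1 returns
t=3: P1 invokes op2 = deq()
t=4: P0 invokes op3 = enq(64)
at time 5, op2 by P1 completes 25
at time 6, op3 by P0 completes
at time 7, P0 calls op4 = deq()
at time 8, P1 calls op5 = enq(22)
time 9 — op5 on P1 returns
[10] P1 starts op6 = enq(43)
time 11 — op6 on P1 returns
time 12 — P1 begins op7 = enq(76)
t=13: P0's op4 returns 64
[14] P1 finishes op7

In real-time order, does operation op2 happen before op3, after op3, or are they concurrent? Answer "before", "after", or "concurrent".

concurrent

op2 spans [3,5], op3 spans [4,6]
the intervals overlap in both directions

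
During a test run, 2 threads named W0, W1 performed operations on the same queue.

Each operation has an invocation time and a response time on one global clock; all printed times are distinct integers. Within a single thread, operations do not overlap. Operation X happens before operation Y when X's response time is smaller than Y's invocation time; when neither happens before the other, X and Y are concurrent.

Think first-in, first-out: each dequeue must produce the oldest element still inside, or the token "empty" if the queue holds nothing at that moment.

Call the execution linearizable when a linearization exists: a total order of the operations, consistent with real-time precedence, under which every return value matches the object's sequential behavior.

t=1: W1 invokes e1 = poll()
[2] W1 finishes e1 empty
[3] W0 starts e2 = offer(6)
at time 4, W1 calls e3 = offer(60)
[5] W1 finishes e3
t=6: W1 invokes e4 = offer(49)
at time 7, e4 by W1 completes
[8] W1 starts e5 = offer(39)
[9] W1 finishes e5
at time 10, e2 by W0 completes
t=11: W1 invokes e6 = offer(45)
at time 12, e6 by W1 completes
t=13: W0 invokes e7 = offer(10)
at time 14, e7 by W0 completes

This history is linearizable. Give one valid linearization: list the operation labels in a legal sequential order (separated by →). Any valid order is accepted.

step 1: e1 poll() → empty — queue <>
step 2: e2 offer(6) — queue <6>
step 3: e3 offer(60) — queue <6,60>
step 4: e4 offer(49) — queue <6,60,49>
step 5: e5 offer(39) — queue <6,60,49,39>
step 6: e6 offer(45) — queue <6,60,49,39,45>
step 7: e7 offer(10) — queue <6,60,49,39,45,10>

e1 → e2 → e3 → e4 → e5 → e6 → e7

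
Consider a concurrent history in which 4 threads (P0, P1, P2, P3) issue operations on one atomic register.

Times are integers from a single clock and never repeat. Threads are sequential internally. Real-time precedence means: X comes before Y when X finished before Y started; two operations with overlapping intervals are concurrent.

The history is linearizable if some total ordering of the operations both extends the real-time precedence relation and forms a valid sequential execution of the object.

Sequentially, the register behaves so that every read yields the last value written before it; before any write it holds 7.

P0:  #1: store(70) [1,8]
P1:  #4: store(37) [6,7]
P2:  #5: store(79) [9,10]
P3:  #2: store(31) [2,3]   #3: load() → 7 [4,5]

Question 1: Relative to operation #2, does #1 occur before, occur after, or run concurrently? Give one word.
#1 spans [1,8], #2 spans [2,3]
the intervals overlap in both directions

concurrent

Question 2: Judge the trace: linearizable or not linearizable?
through event 4 a valid linearization exists; event 5 (#3 responding at time 5) ends that
exactly one order of the 2 completed ops respects real time; the atomic register replay fails
including or dropping the 1 pending operation (#1) in any combination fails
sample order #2, #3 (pending dropped) stalls at step 2 — #3 load() → 7 has no legal effect

not linearizable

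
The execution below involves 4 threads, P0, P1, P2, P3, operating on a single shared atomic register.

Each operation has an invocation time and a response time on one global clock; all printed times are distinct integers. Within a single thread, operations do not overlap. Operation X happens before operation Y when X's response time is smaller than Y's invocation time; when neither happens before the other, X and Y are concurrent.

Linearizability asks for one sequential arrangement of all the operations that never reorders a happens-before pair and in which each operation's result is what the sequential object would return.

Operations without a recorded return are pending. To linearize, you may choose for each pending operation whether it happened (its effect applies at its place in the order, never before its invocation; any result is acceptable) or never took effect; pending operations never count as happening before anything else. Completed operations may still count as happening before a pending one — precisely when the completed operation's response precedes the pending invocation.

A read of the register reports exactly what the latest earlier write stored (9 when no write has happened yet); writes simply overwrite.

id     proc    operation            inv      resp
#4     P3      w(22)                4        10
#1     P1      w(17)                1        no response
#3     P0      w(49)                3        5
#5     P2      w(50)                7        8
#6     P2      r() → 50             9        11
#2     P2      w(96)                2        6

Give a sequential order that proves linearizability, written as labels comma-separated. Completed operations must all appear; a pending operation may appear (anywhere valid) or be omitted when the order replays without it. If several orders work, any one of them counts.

after step 1 (#1 w(17) (pending, included)): value 17
after step 2 (#2 w(96)): value 96
after step 3 (#3 w(49)): value 49
after step 4 (#4 w(22)): value 22
after step 5 (#5 w(50)): value 50
after step 6 (#6 r() → 50): value 50

#1, #2, #3, #4, #5, #6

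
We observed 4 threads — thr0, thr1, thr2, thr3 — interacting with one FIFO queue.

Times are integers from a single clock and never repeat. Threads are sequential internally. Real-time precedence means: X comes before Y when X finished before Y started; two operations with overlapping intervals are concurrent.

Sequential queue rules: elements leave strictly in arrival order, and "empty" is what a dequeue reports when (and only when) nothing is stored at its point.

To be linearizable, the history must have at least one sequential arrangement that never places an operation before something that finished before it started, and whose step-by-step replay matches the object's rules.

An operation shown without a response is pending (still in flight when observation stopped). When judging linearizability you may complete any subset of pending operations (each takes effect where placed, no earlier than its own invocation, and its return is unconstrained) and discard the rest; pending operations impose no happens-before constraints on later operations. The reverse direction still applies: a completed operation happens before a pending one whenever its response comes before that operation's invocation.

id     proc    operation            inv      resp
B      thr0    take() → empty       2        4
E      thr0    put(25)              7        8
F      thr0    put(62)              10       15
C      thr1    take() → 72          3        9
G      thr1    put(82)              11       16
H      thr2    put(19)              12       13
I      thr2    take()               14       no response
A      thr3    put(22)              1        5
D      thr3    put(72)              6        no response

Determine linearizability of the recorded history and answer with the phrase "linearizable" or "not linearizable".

not linearizable

events 1..8 are fine; event 9 — the response of C at time 9 — makes the prefix non-linearizable
8 orders of the 4 completed FIFO queue ops respect real time; none is legal
including or dropping the 1 pending operation (D) in any combination fails
for example A, B, C, E (pending dropped) fails at step 2: B take() → empty is not legal there
for example A, B, E, C (pending dropped) fails at step 2: B take() → empty is not legal there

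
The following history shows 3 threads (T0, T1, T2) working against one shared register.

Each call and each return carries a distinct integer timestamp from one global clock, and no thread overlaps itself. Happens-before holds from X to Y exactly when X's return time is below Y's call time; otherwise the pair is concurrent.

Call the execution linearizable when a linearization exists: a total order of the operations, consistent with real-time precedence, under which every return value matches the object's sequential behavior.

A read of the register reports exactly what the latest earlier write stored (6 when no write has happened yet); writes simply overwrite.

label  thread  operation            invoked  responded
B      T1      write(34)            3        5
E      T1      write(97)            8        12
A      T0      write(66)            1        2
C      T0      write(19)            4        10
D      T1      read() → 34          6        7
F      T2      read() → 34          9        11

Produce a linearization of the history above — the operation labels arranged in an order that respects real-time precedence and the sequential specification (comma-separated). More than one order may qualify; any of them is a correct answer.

A, B, D, F, C, E

1. A write(66), leaving value 66
2. B write(34), leaving value 34
3. D read() → 34, leaving value 34
4. F read() → 34, leaving value 34
5. C write(19), leaving value 19
6. E write(97), leaving value 97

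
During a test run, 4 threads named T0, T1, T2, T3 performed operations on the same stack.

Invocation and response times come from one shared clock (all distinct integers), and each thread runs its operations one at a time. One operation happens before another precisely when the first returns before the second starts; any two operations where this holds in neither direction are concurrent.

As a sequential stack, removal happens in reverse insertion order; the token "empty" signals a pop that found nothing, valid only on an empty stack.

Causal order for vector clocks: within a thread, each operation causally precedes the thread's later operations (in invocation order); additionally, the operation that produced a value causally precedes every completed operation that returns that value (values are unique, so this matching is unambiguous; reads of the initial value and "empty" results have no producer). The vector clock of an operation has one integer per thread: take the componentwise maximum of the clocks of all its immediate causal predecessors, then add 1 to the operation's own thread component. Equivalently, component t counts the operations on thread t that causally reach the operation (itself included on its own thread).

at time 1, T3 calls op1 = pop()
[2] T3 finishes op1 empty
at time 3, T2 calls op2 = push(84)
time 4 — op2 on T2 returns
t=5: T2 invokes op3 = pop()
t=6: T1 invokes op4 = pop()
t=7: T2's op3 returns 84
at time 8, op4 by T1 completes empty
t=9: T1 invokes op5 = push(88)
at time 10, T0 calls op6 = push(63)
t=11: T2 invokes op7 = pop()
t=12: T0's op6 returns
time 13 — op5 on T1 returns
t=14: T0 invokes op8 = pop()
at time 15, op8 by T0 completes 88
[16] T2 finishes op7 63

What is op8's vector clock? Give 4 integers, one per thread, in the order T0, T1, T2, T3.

(2, 2, 0, 0)

invoked at 1, op1 has no predecessors; its own T3 bump gives (0, 0, 0, 1)
invoked at 3, op2 has no predecessors; its own T2 bump gives (0, 0, 1, 0)
invoked at 6, op4 has no predecessors; its own T1 bump gives (0, 1, 0, 0)
invoked at 10, op6 has no predecessors; its own T0 bump gives (1, 0, 0, 0)
op3 (invocation 5): componentwise max over VC(op2)=(0, 0, 1, 0), +1 at T2, giving (0, 0, 2, 0)
op5 (invocation 9): componentwise max over VC(op4)=(0, 1, 0, 0), +1 at T1, giving (0, 2, 0, 0)
op7 (invocation 11): componentwise max over VC(op3)=(0, 0, 2, 0), VC(op6)=(1, 0, 0, 0), +1 at T2, giving (1, 0, 3, 0)
op8 (invocation 14): componentwise max over VC(op5)=(0, 2, 0, 0), VC(op6)=(1, 0, 0, 0), +1 at T0, giving (2, 2, 0, 0)
target: VC(op8) = (2, 2, 0, 0)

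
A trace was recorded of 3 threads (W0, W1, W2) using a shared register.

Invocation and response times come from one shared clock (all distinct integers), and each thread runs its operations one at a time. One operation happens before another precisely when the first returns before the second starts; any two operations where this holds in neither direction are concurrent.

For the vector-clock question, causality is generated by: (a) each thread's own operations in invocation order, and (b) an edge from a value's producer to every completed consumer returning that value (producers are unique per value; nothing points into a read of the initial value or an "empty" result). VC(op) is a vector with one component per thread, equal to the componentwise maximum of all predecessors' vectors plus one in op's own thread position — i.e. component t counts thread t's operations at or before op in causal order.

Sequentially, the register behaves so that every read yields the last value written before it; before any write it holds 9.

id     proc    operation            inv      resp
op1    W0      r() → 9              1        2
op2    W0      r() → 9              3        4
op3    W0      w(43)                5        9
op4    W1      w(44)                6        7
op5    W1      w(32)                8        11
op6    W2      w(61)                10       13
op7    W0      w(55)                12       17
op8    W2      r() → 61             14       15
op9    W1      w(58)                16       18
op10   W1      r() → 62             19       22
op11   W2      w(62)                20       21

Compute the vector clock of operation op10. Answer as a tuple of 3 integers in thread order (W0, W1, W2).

(0, 4, 3)

invoked at 10, op6 has no predecessors; its own W2 bump gives (0, 0, 1)
invoked at 6, op4 has no predecessors; its own W1 bump gives (0, 1, 0)
invoked at 1, op1 has no predecessors; its own W0 bump gives (1, 0, 0)
op8, invoked 14, takes VC(op6)=(0, 0, 1) under max, adds 1 for W2 → (0, 0, 2)
op5, invoked 8, takes VC(op4)=(0, 1, 0) under max, adds 1 for W1 → (0, 2, 0)
op2, invoked 3, takes VC(op1)=(1, 0, 0) under max, adds 1 for W0 → (2, 0, 0)
op11, invoked 20, takes VC(op8)=(0, 0, 2) under max, adds 1 for W2 → (0, 0, 3)
op9, invoked 16, takes VC(op5)=(0, 2, 0) under max, adds 1 for W1 → (0, 3, 0)
op3, invoked 5, takes VC(op2)=(2, 0, 0) under max, adds 1 for W0 → (3, 0, 0)
op7, invoked 12, takes VC(op3)=(3, 0, 0) under max, adds 1 for W0 → (4, 0, 0)
op10, invoked 19, takes VC(op9)=(0, 3, 0), VC(op11)=(0, 0, 3) under max, adds 1 for W1 → (0, 4, 3)
target: VC(op10) = (0, 4, 3)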